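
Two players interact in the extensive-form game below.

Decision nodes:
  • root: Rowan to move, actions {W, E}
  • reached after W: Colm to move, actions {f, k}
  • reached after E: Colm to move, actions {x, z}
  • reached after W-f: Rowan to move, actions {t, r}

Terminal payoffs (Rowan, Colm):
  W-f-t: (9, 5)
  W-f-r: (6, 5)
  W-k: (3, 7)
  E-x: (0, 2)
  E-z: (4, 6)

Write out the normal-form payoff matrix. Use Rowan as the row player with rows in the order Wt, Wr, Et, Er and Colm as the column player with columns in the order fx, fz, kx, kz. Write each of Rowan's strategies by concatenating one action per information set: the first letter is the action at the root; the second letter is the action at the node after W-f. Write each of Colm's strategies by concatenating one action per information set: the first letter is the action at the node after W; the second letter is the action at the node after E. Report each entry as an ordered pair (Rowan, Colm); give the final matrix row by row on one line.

Row Wt: fx→(9,5), fz→(9,5), kx→(3,7), kz→(3,7)
Row Wr: fx→(6,5), fz→(6,5), kx→(3,7), kz→(3,7)
Row Et: fx→(0,2), fz→(4,6), kx→(0,2), kz→(4,6)
Row Er: fx→(0,2), fz→(4,6), kx→(0,2), kz→(4,6)

Wt: (9,5) (9,5) (3,7) (3,7) | Wr: (6,5) (6,5) (3,7) (3,7) | Et: (0,2) (4,6) (0,2) (4,6) | Er: (0,2) (4,6) (0,2) (4,6)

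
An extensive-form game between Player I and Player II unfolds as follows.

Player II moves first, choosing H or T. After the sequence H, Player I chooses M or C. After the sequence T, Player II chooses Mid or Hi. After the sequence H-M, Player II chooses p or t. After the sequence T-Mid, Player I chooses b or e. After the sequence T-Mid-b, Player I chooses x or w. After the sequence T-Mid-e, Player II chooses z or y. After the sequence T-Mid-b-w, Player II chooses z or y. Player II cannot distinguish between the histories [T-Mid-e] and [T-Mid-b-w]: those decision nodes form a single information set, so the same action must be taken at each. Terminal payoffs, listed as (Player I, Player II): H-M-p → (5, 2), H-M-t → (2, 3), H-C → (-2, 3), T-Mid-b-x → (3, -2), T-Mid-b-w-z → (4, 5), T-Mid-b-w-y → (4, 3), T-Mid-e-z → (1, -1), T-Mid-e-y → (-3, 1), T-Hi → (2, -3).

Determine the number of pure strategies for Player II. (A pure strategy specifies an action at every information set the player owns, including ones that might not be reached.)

Player II owns the root with actions {H, T} — two choices.
Player II owns the node after T with actions {Mid, Hi} — two choices.
Player II owns the node after H-M with actions {p, t} — two choices.
Player II owns the information set {T-Mid-e, T-Mid-b-w} with actions {z, y} — two choices.
A pure strategy fixes one action at each information set independently, so the count is the product 2 × 2 × 2 × 2 = 16.

16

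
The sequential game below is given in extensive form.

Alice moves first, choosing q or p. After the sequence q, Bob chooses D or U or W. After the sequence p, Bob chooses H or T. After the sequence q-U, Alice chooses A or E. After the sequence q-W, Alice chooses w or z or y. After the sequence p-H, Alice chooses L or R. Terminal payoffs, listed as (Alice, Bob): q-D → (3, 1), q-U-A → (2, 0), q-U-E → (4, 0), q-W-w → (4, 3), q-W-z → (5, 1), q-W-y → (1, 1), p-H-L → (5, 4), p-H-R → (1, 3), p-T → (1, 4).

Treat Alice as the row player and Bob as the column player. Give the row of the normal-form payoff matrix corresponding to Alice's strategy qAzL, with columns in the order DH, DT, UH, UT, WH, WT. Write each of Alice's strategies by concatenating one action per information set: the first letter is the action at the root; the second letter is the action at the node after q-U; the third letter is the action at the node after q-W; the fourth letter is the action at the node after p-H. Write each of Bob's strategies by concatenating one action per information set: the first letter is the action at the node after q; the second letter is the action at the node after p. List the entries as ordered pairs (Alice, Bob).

(3,1) (3,1) (2,0) (2,0) (5,1) (5,1)

vs DH: Alice plays q → Bob plays D at [q] → (3, 1)
vs DT: Alice plays q → Bob plays D at [q] → (3, 1)
vs UH: Alice plays q → Bob plays U at [q] → Alice plays A at [q-U] → (2, 0)
vs UT: Alice plays q → Bob plays U at [q] → Alice plays A at [q-U] → (2, 0)
vs WH: Alice plays q → Bob plays W at [q] → Alice plays z at [q-W] → (5, 1)
vs WT: Alice plays q → Bob plays W at [q] → Alice plays z at [q-W] → (5, 1)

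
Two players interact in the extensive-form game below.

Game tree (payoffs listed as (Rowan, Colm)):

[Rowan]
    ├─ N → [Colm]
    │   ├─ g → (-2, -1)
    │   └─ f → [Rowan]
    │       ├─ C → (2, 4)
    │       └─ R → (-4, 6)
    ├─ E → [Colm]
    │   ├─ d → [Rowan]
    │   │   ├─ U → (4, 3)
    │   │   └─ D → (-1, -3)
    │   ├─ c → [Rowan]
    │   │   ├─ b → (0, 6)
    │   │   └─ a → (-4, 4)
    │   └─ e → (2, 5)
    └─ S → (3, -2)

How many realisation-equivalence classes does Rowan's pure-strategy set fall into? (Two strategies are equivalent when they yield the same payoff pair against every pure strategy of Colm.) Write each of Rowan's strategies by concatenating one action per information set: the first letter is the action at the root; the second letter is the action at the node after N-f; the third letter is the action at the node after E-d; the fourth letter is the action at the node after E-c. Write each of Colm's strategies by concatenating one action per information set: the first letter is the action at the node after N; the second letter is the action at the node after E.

7

Rowan has 24 pure strategies: NCUb, NCUa, NCDb, NCDa, NRUb, NRUa, NRDb, NRDa, ECUb, ECUa, ECDb, ECDa, ERUb, ERUa, ERDb, ERDa, SCUb, SCUa, SCDb, SCDa, SRUb, SRUa, SRDb, SRDa. Columns: gd, gc, ge, fd, fc, fe.
{NCUb, NCUa, NCDb, NCDa} → row (-2,-1) (-2,-1) (-2,-1) (2,4) (2,4) (2,4)
{NRUb, NRUa, NRDb, NRDa} → row (-2,-1) (-2,-1) (-2,-1) (-4,6) (-4,6) (-4,6)
{ECUb, ERUb} → row (4,3) (0,6) (2,5) (4,3) (0,6) (2,5)
{ECUa, ERUa} → row (4,3) (-4,4) (2,5) (4,3) (-4,4) (2,5)
{ECDb, ERDb} → row (-1,-3) (0,6) (2,5) (-1,-3) (0,6) (2,5)
{ECDa, ERDa} → row (-1,-3) (-4,4) (2,5) (-1,-3) (-4,4) (2,5)
{SCUb, SCUa, SCDb, SCDa, SRUb, SRUa, SRDb, SRDa} → row (3,-2) (3,-2) (3,-2) (3,-2) (3,-2) (3,-2)
That's 7 distinct rows out of 24 strategies.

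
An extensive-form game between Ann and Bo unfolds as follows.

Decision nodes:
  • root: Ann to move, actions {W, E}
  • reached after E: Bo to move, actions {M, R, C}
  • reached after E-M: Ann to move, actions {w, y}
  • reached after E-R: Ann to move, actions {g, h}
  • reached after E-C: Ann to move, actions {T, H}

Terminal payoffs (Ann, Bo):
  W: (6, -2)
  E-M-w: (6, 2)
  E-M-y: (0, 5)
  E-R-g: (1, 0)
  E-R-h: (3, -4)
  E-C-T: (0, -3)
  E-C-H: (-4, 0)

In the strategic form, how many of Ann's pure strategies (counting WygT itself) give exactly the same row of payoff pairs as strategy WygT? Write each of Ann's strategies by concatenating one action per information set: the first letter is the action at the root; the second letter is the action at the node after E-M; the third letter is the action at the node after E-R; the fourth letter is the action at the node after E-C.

8

Row for WygT (columns M, R, C): (6,-2) (6,-2) (6,-2).
Under WygT, Ann's choice at the node after E-M and at the node after E-R and at the node after E-C can never be reached regardless of what Bo does, so varying those choices leaves every outcome unchanged.
Holding the reachable choices fixed and varying the unreachable ones freely already gives 2 × 2 × 2 = 8 equivalent strategies.
No other strategy reproduces this row, so those 8 are the full class: WwgT, WwgH, WwhT, WwhH, WygT, WygH, WyhT, WyhH.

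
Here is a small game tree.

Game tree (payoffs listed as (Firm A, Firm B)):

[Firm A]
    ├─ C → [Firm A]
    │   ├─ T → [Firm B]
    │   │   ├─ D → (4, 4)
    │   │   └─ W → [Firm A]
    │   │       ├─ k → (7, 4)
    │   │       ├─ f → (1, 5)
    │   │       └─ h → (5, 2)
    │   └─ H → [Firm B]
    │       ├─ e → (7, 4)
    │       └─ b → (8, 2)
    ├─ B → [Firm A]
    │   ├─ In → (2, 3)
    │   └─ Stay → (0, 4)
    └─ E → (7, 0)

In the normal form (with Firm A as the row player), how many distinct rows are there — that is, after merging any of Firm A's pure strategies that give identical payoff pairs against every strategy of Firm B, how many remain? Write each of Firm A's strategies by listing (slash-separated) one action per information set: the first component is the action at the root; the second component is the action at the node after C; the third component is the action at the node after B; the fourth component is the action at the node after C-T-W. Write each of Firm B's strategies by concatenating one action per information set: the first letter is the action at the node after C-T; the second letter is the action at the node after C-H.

Firm A has 36 pure strategies: C/T/In/k, C/T/In/f, C/T/In/h, C/T/Stay/k, C/T/Stay/f, C/T/Stay/h, C/H/In/k, C/H/In/f, C/H/In/h, C/H/Stay/k, C/H/Stay/f, C/H/Stay/h, B/T/In/k, B/T/In/f, B/T/In/h, B/T/Stay/k, B/T/Stay/f, B/T/Stay/h, B/H/In/k, B/H/In/f, B/H/In/h, B/H/Stay/k, B/H/Stay/f, B/H/Stay/h, E/T/In/k, E/T/In/f, E/T/In/h, E/T/Stay/k, E/T/Stay/f, E/T/Stay/h, E/H/In/k, E/H/In/f, E/H/In/h, E/H/Stay/k, E/H/Stay/f, E/H/Stay/h. Columns: De, Db, We, Wb.
{C/T/In/k, C/T/Stay/k} → row (4,4) (4,4) (7,4) (7,4)
{C/T/In/f, C/T/Stay/f} → row (4,4) (4,4) (1,5) (1,5)
{C/T/In/h, C/T/Stay/h} → row (4,4) (4,4) (5,2) (5,2)
{C/H/In/k, C/H/In/f, C/H/In/h, C/H/Stay/k, C/H/Stay/f, C/H/Stay/h} → row (7,4) (8,2) (7,4) (8,2)
{B/T/In/k, B/T/In/f, B/T/In/h, B/H/In/k, B/H/In/f, B/H/In/h} → row (2,3) (2,3) (2,3) (2,3)
{B/T/Stay/k, B/T/Stay/f, B/T/Stay/h, B/H/Stay/k, B/H/Stay/f, B/H/Stay/h} → row (0,4) (0,4) (0,4) (0,4)
{E/T/In/k, E/T/In/f, E/T/In/h, E/T/Stay/k, E/T/Stay/f, E/T/Stay/h, E/H/In/k, E/H/In/f, E/H/In/h, E/H/Stay/k, E/H/Stay/f, E/H/Stay/h} → row (7,0) (7,0) (7,0) (7,0)
That's 7 distinct rows out of 36 strategies.

7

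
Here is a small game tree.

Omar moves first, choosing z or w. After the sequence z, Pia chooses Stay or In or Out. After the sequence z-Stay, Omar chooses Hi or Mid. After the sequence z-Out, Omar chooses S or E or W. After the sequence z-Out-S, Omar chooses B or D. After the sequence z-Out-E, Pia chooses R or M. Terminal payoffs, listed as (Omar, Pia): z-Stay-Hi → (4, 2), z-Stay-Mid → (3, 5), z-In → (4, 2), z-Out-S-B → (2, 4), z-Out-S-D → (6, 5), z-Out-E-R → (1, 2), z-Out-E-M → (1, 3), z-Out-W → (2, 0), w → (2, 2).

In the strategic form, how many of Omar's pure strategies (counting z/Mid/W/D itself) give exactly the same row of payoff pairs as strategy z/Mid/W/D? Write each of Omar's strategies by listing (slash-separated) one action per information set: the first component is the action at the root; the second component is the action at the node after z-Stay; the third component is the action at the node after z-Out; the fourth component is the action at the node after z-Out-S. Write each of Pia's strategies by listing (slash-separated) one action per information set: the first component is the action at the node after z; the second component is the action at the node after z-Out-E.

2

Row for z/Mid/W/D (columns Stay/R, Stay/M, In/R, In/M, Out/R, Out/M): (3,5) (3,5) (4,2) (4,2) (2,0) (2,0).
Under z/Mid/W/D, Omar's choice at the node after z-Out-S can never be reached regardless of what Pia does, so varying those choices leaves every outcome unchanged.
Holding the reachable choices fixed and varying the unreachable one freely already gives 2 equivalent strategies.
No other strategy reproduces this row, so those 2 are the full class: z/Mid/W/B, z/Mid/W/D.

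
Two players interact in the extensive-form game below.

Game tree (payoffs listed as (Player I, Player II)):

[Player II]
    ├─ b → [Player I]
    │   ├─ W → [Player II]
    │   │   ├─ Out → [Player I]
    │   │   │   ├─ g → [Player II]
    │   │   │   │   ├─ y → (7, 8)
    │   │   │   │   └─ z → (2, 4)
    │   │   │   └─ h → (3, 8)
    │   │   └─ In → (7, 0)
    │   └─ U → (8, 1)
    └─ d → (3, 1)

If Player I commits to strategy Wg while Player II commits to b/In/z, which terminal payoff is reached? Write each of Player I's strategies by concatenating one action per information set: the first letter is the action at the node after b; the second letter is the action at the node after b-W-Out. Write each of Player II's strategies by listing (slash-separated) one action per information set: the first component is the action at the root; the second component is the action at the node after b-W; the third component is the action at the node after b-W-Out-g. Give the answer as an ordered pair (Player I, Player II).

Trace the play path from the root:
  Player II plays b
  Player I plays W at [b]
  Player II plays In at [b-W]
→ terminal payoff (7, 0).
(Player I's choice at the node after b-W-Out is never reached on this path, so it doesn't affect the outcome.)

(7, 0)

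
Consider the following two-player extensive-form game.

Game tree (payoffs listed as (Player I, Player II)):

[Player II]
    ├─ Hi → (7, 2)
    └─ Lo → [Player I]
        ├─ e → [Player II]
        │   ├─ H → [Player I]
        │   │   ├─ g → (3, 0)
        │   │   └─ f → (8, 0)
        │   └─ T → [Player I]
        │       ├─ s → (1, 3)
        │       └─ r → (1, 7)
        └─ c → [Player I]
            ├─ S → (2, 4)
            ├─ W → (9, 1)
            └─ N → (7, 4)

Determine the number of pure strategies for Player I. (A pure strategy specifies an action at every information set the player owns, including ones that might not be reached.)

24

Player I owns the node after Lo with actions {e, c} — two choices.
Player I owns the node after Lo-c with actions {S, W, N} — three choices.
Player I owns the node after Lo-e-H with actions {g, f} — two choices.
Player I owns the node after Lo-e-T with actions {s, r} — two choices.
A pure strategy fixes one action at each information set independently, so the count is the product 2 × 3 × 2 × 2 = 24.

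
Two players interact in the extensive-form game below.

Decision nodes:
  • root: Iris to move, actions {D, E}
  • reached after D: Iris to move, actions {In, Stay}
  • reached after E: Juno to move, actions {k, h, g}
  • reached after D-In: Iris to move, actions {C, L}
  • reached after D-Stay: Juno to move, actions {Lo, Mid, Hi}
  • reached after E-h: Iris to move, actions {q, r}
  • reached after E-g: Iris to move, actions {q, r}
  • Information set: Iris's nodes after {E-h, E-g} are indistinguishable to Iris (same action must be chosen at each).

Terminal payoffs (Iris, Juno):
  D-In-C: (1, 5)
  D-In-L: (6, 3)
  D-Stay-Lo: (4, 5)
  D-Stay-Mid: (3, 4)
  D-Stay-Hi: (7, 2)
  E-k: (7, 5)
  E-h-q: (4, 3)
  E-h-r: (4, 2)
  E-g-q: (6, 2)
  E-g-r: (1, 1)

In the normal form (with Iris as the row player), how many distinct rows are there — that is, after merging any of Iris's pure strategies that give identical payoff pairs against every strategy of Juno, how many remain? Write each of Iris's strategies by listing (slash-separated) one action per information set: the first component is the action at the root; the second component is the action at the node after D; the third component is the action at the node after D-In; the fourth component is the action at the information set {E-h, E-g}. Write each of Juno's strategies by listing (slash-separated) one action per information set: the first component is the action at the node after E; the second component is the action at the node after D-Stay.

5

Iris has 16 pure strategies: D/In/C/q, D/In/C/r, D/In/L/q, D/In/L/r, D/Stay/C/q, D/Stay/C/r, D/Stay/L/q, D/Stay/L/r, E/In/C/q, E/In/C/r, E/In/L/q, E/In/L/r, E/Stay/C/q, E/Stay/C/r, E/Stay/L/q, E/Stay/L/r. Columns: k/Lo, k/Mid, k/Hi, h/Lo, h/Mid, h/Hi, g/Lo, g/Mid, g/Hi.
{D/In/C/q, D/In/C/r} → row (1,5) (1,5) (1,5) (1,5) (1,5) (1,5) (1,5) (1,5) (1,5)
{D/In/L/q, D/In/L/r} → row (6,3) (6,3) (6,3) (6,3) (6,3) (6,3) (6,3) (6,3) (6,3)
{D/Stay/C/q, D/Stay/C/r, D/Stay/L/q, D/Stay/L/r} → row (4,5) (3,4) (7,2) (4,5) (3,4) (7,2) (4,5) (3,4) (7,2)
{E/In/C/q, E/In/L/q, E/Stay/C/q, E/Stay/L/q} → row (7,5) (7,5) (7,5) (4,3) (4,3) (4,3) (6,2) (6,2) (6,2)
{E/In/C/r, E/In/L/r, E/Stay/C/r, E/Stay/L/r} → row (7,5) (7,5) (7,5) (4,2) (4,2) (4,2) (1,1) (1,1) (1,1)
That's 5 distinct rows out of 16 strategies.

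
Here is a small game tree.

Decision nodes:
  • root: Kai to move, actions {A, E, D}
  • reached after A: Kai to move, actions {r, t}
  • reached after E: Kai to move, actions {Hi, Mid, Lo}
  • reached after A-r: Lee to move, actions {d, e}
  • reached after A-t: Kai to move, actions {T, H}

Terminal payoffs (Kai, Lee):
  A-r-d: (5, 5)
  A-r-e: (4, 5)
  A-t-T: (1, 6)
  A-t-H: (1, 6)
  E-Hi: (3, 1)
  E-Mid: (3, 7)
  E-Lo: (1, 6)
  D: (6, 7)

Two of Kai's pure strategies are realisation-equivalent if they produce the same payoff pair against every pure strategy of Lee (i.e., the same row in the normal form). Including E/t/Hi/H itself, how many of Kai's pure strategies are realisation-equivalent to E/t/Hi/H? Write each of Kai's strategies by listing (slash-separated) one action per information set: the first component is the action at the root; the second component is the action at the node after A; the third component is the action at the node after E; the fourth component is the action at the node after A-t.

4

Row for E/t/Hi/H (columns d, e): (3,1) (3,1).
Under E/t/Hi/H, Kai's choice at the node after A and at the node after A-t can never be reached regardless of what Lee does, so varying those choices leaves every outcome unchanged.
Holding the reachable choices fixed and varying the unreachable ones freely already gives 2 × 2 = 4 equivalent strategies.
No other strategy reproduces this row, so those 4 are the full class: E/r/Hi/T, E/r/Hi/H, E/t/Hi/T, E/t/Hi/H.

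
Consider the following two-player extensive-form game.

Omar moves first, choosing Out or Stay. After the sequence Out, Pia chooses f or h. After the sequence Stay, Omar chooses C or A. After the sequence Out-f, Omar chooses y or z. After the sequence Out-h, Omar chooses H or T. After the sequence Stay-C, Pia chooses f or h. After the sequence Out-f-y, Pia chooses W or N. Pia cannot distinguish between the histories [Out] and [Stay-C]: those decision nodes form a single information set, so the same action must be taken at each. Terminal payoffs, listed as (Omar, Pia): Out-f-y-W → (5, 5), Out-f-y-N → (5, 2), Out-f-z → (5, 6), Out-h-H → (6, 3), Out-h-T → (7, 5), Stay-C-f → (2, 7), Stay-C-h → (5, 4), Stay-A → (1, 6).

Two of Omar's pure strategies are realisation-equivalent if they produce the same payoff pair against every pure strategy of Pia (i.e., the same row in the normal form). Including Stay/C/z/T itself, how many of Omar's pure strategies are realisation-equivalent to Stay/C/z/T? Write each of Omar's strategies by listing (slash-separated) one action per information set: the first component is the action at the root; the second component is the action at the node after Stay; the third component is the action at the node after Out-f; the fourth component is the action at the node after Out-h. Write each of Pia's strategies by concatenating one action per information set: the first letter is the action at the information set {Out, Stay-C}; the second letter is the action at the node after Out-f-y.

4

Row for Stay/C/z/T (columns fW, fN, hW, hN): (2,7) (2,7) (5,4) (5,4).
Under Stay/C/z/T, Omar's choice at the node after Out-f and at the node after Out-h can never be reached regardless of what Pia does, so varying those choices leaves every outcome unchanged.
Holding the reachable choices fixed and varying the unreachable ones freely already gives 2 × 2 = 4 equivalent strategies.
No other strategy reproduces this row, so those 4 are the full class: Stay/C/y/H, Stay/C/y/T, Stay/C/z/H, Stay/C/z/T.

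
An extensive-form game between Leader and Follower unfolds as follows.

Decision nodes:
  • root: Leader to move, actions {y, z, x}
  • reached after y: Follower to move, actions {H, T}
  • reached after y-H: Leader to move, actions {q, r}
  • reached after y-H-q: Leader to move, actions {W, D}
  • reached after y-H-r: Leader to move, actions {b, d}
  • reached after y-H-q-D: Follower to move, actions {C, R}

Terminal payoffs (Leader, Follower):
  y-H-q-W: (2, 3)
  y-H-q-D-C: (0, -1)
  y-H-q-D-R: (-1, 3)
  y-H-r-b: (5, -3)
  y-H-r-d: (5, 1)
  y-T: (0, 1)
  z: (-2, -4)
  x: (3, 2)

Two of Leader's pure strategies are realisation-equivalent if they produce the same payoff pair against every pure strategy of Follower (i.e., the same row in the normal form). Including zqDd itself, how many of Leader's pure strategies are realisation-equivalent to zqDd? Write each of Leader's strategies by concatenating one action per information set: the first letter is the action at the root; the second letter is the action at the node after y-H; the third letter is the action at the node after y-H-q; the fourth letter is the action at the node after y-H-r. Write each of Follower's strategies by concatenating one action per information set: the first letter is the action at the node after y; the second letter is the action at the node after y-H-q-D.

Row for zqDd (columns HC, HR, TC, TR): (-2,-4) (-2,-4) (-2,-4) (-2,-4).
Under zqDd, Leader's choice at the node after y-H and at the node after y-H-q and at the node after y-H-r can never be reached regardless of what Follower does, so varying those choices leaves every outcome unchanged.
Holding the reachable choices fixed and varying the unreachable ones freely already gives 2 × 2 × 2 = 8 equivalent strategies.
No other strategy reproduces this row, so those 8 are the full class: zqWb, zqWd, zqDb, zqDd, zrWb, zrWd, zrDb, zrDd.

8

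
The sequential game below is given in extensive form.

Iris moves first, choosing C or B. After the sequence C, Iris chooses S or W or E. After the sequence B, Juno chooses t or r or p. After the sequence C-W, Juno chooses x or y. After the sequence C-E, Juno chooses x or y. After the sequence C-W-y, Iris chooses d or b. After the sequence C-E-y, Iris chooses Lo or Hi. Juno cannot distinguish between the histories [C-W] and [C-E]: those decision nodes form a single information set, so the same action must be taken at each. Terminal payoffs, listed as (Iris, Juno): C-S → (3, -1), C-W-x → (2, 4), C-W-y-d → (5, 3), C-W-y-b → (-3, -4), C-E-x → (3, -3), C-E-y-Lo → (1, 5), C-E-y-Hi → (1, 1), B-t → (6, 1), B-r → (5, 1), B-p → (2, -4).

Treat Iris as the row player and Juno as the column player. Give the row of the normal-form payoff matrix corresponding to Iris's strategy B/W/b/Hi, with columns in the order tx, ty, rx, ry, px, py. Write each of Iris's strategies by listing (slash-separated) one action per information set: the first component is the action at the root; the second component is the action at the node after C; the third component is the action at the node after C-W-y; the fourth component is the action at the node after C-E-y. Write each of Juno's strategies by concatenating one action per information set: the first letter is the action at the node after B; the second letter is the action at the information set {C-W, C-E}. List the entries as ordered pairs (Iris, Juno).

vs tx: Iris plays B → Juno plays t at [B] → (6, 1)
vs ty: Iris plays B → Juno plays t at [B] → (6, 1)
vs rx: Iris plays B → Juno plays r at [B] → (5, 1)
vs ry: Iris plays B → Juno plays r at [B] → (5, 1)
vs px: Iris plays B → Juno plays p at [B] → (2, -4)
vs py: Iris plays B → Juno plays p at [B] → (2, -4)

(6,1) (6,1) (5,1) (5,1) (2,-4) (2,-4)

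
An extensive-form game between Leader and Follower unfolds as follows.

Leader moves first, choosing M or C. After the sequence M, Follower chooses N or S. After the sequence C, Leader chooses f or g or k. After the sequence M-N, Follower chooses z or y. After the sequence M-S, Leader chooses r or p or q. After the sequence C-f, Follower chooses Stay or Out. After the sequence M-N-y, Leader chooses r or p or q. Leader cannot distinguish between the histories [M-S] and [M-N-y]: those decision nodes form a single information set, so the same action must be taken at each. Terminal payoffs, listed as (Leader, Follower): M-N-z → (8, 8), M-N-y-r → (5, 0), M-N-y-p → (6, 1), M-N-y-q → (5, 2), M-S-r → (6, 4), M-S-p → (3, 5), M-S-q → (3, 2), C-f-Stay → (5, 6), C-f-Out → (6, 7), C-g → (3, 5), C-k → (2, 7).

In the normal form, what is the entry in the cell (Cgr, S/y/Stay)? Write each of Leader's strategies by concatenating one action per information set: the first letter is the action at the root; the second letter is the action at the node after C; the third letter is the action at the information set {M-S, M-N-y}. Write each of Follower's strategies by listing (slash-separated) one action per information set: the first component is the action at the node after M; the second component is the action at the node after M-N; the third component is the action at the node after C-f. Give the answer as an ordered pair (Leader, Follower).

Trace the play path from the root:
  Leader plays C
  Leader plays g at [C]
→ terminal payoff (3, 5).
(Leader's choice at the information set {M-S, M-N-y} is never reached on this path, so it doesn't affect the outcome.)

(3, 5)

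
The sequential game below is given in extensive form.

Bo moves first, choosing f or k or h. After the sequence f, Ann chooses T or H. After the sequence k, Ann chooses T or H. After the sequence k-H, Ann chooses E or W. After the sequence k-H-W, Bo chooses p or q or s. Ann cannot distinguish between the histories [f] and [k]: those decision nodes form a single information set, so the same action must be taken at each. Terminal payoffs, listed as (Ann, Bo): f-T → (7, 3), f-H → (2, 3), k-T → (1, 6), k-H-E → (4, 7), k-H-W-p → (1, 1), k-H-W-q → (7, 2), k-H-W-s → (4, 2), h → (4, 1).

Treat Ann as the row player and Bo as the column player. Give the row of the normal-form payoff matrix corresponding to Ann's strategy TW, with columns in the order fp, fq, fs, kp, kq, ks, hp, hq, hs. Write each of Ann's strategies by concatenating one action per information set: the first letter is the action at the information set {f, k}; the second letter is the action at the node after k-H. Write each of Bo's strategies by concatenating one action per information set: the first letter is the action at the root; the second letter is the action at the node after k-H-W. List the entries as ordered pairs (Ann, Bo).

(7,3) (7,3) (7,3) (1,6) (1,6) (1,6) (4,1) (4,1) (4,1)

vs fp: Bo plays f → Ann plays T at [f] → (7, 3)
vs fq: Bo plays f → Ann plays T at [f] → (7, 3)
vs fs: Bo plays f → Ann plays T at [f] → (7, 3)
vs kp: Bo plays k → Ann plays T at [k] → (1, 6)
vs kq: Bo plays k → Ann plays T at [k] → (1, 6)
vs ks: Bo plays k → Ann plays T at [k] → (1, 6)
vs hp: Bo plays h → (4, 1)
vs hq: Bo plays h → (4, 1)
vs hs: Bo plays h → (4, 1)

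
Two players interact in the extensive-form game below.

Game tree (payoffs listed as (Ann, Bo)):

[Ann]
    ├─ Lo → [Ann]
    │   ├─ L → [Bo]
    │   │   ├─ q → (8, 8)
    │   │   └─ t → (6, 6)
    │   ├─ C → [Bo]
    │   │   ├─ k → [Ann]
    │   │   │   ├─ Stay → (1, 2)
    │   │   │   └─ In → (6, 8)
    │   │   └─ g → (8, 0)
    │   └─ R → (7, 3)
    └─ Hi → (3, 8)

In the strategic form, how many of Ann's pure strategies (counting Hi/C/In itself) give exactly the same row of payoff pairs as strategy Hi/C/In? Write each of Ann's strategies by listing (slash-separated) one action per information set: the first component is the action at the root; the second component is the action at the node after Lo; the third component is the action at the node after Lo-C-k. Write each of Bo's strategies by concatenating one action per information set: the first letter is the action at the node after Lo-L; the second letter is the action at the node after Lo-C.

Row for Hi/C/In (columns qk, qg, tk, tg): (3,8) (3,8) (3,8) (3,8).
Under Hi/C/In, Ann's choice at the node after Lo and at the node after Lo-C-k can never be reached regardless of what Bo does, so varying those choices leaves every outcome unchanged.
Holding the reachable choices fixed and varying the unreachable ones freely already gives 3 × 2 = 6 equivalent strategies.
No other strategy reproduces this row, so those 6 are the full class: Hi/L/Stay, Hi/L/In, Hi/C/Stay, Hi/C/In, Hi/R/Stay, Hi/R/In.

6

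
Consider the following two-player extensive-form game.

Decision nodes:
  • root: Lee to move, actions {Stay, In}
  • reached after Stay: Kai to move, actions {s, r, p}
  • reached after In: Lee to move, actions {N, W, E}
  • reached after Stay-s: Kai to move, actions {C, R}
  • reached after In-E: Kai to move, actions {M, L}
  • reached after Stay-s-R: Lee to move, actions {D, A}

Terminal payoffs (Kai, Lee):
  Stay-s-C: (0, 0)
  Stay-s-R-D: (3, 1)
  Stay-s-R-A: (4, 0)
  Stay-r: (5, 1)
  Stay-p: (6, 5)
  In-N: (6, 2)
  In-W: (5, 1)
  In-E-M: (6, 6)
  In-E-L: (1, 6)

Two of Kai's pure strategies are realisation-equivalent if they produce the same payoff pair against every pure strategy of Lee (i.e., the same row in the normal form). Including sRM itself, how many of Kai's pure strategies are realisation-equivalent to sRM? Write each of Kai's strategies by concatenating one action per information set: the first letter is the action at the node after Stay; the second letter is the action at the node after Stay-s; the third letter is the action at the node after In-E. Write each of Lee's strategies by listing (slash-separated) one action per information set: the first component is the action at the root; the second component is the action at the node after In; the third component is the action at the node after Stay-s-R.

1

Row for sRM (columns Stay/N/D, Stay/N/A, Stay/W/D, Stay/W/A, Stay/E/D, Stay/E/A, In/N/D, In/N/A, In/W/D, In/W/A, In/E/D, In/E/A): (3,1) (4,0) (3,1) (4,0) (3,1) (4,0) (6,2) (6,2) (5,1) (5,1) (6,6) (6,6).
Every one of Kai's information sets is on the play path for some reply by Lee when Kai follows sRM.
Changing the action at any of them therefore changes at least one column, so only sRM itself gives this row.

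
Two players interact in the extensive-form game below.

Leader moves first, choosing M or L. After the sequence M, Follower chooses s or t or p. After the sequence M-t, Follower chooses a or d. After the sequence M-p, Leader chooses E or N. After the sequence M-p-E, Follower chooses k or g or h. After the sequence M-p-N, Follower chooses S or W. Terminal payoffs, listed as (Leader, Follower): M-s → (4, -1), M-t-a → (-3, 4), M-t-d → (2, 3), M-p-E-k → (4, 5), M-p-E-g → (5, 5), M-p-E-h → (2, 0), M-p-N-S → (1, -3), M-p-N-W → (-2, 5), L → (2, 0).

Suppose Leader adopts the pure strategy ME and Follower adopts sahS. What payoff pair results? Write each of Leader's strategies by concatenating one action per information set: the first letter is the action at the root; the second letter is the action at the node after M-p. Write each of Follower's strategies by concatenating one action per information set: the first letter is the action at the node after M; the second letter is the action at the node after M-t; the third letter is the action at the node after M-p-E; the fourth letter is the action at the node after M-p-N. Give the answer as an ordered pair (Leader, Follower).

Trace the play path from the root:
  Leader plays M
  Follower plays s at [M]
→ terminal payoff (4, -1).
(Leader's choice at the node after M-p is never reached on this path, so it doesn't affect the outcome.)

(4, -1)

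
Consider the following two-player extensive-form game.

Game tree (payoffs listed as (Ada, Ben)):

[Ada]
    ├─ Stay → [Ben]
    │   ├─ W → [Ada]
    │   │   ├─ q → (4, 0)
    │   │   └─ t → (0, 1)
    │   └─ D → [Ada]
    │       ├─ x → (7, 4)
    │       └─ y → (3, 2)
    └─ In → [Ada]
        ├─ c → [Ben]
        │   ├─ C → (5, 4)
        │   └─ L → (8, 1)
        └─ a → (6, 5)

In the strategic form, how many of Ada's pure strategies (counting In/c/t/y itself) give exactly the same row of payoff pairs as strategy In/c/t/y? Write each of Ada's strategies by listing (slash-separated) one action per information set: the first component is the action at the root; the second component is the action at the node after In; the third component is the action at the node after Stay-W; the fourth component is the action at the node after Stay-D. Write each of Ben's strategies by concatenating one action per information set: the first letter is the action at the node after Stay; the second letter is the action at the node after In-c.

Row for In/c/t/y (columns WC, WL, DC, DL): (5,4) (8,1) (5,4) (8,1).
Under In/c/t/y, Ada's choice at the node after Stay-W and at the node after Stay-D can never be reached regardless of what Ben does, so varying those choices leaves every outcome unchanged.
Holding the reachable choices fixed and varying the unreachable ones freely already gives 2 × 2 = 4 equivalent strategies.
No other strategy reproduces this row, so those 4 are the full class: In/c/q/x, In/c/q/y, In/c/t/x, In/c/t/y.

4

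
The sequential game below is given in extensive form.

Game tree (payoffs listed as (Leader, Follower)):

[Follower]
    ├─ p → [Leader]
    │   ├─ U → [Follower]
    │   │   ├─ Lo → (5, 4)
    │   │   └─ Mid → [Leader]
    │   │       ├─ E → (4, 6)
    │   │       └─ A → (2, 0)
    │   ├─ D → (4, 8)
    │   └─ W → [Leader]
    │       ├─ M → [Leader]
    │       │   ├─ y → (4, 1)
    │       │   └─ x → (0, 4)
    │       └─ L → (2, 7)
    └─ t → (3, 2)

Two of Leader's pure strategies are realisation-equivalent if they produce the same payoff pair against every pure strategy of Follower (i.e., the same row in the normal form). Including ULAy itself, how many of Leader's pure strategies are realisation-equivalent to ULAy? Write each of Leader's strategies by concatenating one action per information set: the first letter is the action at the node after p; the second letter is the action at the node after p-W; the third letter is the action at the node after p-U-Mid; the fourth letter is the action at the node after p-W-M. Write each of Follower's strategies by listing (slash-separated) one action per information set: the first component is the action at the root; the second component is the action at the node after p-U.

4

Row for ULAy (columns p/Lo, p/Mid, t/Lo, t/Mid): (5,4) (2,0) (3,2) (3,2).
Under ULAy, Leader's choice at the node after p-W and at the node after p-W-M can never be reached regardless of what Follower does, so varying those choices leaves every outcome unchanged.
Holding the reachable choices fixed and varying the unreachable ones freely already gives 2 × 2 = 4 equivalent strategies.
No other strategy reproduces this row, so those 4 are the full class: UMAy, UMAx, ULAy, ULAx.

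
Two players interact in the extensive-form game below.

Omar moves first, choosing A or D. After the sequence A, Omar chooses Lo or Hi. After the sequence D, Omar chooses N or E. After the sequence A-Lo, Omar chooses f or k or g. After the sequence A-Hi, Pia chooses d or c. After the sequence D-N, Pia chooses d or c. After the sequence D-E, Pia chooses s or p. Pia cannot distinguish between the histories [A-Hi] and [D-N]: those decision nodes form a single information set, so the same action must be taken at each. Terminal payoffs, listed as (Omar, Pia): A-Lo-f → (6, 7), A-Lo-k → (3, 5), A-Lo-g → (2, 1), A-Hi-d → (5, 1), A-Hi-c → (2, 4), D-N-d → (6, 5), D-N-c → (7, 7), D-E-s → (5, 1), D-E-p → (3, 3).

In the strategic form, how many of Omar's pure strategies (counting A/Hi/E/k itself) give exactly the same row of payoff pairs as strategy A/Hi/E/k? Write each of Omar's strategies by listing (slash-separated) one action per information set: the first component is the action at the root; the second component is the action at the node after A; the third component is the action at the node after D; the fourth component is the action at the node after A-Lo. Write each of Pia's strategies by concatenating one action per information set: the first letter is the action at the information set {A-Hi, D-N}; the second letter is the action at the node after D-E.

6

Row for A/Hi/E/k (columns ds, dp, cs, cp): (5,1) (5,1) (2,4) (2,4).
Under A/Hi/E/k, Omar's choice at the node after D and at the node after A-Lo can never be reached regardless of what Pia does, so varying those choices leaves every outcome unchanged.
Holding the reachable choices fixed and varying the unreachable ones freely already gives 2 × 3 = 6 equivalent strategies.
No other strategy reproduces this row, so those 6 are the full class: A/Hi/N/f, A/Hi/N/k, A/Hi/N/g, A/Hi/E/f, A/Hi/E/k, A/Hi/E/g.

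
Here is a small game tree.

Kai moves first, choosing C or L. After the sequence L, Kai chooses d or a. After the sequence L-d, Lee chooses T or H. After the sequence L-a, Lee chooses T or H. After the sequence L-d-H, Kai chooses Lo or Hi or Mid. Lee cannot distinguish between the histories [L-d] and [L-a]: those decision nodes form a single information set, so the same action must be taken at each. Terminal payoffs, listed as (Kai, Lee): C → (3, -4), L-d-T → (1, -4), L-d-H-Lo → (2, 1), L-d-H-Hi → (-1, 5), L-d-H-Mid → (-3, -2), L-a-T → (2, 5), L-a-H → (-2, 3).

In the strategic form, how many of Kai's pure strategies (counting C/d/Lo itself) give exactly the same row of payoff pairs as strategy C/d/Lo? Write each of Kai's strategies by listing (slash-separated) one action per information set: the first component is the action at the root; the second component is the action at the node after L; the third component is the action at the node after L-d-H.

6

Row for C/d/Lo (columns T, H): (3,-4) (3,-4).
Under C/d/Lo, Kai's choice at the node after L and at the node after L-d-H can never be reached regardless of what Lee does, so varying those choices leaves every outcome unchanged.
Holding the reachable choices fixed and varying the unreachable ones freely already gives 2 × 3 = 6 equivalent strategies.
No other strategy reproduces this row, so those 6 are the full class: C/d/Lo, C/d/Hi, C/d/Mid, C/a/Lo, C/a/Hi, C/a/Mid.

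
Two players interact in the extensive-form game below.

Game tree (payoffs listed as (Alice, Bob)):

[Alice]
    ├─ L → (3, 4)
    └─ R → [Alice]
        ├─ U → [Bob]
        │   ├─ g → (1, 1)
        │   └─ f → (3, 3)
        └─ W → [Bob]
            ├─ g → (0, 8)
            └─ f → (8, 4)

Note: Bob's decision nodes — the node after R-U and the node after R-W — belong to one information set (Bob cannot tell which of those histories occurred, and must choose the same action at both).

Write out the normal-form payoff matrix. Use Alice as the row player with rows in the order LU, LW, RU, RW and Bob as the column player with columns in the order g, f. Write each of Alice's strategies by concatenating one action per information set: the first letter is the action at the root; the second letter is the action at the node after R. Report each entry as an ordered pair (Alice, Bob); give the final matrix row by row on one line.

LU: (3,4) (3,4) | LW: (3,4) (3,4) | RU: (1,1) (3,3) | RW: (0,8) (8,4)

Row LU: g→(3,4), f→(3,4)
Row LW: g→(3,4), f→(3,4)
Row RU: g→(1,1), f→(3,3)
Row RW: g→(0,8), f→(8,4)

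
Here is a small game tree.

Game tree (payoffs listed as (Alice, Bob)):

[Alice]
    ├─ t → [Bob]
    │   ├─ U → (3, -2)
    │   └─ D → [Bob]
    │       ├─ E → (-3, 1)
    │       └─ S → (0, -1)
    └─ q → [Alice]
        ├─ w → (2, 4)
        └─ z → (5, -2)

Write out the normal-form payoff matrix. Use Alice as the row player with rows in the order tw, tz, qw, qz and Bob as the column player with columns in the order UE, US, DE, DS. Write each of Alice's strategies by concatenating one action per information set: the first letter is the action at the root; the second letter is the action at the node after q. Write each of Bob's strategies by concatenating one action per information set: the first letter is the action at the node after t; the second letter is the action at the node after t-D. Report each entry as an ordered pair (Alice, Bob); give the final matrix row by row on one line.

Row tw: UE→(3,-2), US→(3,-2), DE→(-3,1), DS→(0,-1)
Row tz: UE→(3,-2), US→(3,-2), DE→(-3,1), DS→(0,-1)
Row qw: UE→(2,4), US→(2,4), DE→(2,4), DS→(2,4)
Row qz: UE→(5,-2), US→(5,-2), DE→(5,-2), DS→(5,-2)

tw: (3,-2) (3,-2) (-3,1) (0,-1) | tz: (3,-2) (3,-2) (-3,1) (0,-1) | qw: (2,4) (2,4) (2,4) (2,4) | qz: (5,-2) (5,-2) (5,-2) (5,-2)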